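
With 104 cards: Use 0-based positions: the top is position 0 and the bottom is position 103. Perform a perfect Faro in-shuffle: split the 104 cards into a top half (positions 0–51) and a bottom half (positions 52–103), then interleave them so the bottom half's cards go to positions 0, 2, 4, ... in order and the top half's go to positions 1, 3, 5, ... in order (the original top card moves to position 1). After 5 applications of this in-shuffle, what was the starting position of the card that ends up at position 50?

Work backwards from position 50, undoing one in-shuffle at a time:
50 ← 77 ← 38 ← 71 ← 35 ← 17
So the card now at position 50 started at position 17.

17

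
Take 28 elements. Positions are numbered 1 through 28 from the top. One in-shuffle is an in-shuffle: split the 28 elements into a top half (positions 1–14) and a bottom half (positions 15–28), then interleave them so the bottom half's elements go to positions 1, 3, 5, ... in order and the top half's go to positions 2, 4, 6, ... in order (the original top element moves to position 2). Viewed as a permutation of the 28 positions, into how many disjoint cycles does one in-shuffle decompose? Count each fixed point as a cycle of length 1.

1

Trace each unvisited position around until it returns:
(1 2 4 8 16 3 ... len 28)
1 cycle in total.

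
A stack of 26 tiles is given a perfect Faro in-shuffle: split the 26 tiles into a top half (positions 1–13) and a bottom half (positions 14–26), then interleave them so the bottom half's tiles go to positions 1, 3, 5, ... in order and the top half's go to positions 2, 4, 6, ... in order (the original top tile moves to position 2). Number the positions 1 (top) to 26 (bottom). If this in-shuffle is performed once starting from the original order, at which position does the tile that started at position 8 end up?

16

Track the tile's position through each in-shuffle:
8 → 16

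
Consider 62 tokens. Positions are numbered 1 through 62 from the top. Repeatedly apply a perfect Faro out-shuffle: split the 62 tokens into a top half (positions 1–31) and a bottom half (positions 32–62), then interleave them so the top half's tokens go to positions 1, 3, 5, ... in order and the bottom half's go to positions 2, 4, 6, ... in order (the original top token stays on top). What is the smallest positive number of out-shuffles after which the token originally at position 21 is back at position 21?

Follow position 21 under repeated out-shuffles:
21 → 41 → 20 → 39 → 16 → 31 → 61 → 60 → ... → 21 (length 60)
It first returns after 60 out-shuffles.

60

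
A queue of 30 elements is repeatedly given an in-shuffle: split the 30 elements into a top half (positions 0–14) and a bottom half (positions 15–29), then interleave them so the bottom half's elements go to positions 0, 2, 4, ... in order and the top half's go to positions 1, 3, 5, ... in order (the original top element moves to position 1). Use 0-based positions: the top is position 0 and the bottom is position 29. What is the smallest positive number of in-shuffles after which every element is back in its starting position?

5

The in-shuffle permutes the 30 positions with cycle lengths [5, 5, 5, 5, 5, 5].
Every element is home exactly when every cycle has completed a whole number of laps, i.e. after lcm(5) = 5 in-shuffles.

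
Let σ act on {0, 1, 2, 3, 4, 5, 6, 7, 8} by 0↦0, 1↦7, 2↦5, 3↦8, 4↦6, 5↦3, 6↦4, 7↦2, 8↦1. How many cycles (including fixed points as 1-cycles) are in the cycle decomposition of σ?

3

Cycle decomposition: (0) (1 7 2 5 3 8) (4 6).
3 cycles.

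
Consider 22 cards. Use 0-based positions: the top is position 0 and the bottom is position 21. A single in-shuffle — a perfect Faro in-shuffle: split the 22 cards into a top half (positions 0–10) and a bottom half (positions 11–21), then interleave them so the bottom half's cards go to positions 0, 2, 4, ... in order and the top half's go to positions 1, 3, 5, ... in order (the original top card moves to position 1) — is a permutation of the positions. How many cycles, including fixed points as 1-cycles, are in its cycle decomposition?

Trace each unvisited position around until it returns:
(0 1 3 7 15 8 ... len 11) (4 9 19 16 10 21 ... len 11)
2 cycles in total.

2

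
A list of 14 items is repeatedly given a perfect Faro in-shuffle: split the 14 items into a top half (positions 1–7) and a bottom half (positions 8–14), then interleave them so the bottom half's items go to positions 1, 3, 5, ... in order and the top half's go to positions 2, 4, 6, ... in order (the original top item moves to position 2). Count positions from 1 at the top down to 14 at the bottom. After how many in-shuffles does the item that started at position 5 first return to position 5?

2

Follow position 5 under repeated in-shuffles:
5 → 10 → 5
It first returns after 2 in-shuffles.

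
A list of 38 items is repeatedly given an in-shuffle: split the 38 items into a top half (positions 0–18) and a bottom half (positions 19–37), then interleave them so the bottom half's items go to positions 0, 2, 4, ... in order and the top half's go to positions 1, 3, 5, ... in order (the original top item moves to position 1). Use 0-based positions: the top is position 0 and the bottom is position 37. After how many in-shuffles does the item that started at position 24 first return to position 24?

Follow position 24 under repeated in-shuffles:
24 → 10 → 21 → 4 → 9 → 19 → 0 → 1 → 3 → 7 → 15 → 31 → 24
It first returns after 12 in-shuffles.

12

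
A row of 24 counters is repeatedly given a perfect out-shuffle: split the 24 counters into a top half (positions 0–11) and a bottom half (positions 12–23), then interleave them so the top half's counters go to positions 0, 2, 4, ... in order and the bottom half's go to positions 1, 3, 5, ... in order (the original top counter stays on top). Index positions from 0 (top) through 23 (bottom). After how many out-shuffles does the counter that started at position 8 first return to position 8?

Follow position 8 under repeated out-shuffles:
8 → 16 → 9 → 18 → 13 → 3 → 6 → 12 → 1 → 2 → 4 → 8
It first returns after 11 out-shuffles.

11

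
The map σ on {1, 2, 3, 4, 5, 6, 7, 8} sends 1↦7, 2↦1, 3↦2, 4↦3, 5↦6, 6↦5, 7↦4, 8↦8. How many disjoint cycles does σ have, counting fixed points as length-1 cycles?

Cycle decomposition: (1 7 4 3 2) (5 6) (8).
3 cycles.

3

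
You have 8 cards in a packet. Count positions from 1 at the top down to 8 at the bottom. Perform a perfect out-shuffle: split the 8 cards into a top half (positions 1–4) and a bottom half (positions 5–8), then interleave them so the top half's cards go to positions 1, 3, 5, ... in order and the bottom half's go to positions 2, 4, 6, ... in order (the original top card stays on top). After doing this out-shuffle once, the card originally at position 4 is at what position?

Track the card's position through each out-shuffle:
4 → 7

7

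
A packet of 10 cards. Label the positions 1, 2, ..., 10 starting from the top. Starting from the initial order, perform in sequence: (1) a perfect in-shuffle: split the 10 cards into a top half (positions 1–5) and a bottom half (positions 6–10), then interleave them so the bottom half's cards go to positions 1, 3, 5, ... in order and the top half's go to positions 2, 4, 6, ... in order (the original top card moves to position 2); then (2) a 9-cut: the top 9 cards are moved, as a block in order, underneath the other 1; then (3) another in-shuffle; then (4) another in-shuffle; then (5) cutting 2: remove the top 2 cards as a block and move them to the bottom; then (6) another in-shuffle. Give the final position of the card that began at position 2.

3

Track the card from position 2 forward through each operation:
  after op 1 (in-shuffle): 2 → 4
  after op 2 (cut 9): 4 → 5
  after op 3 (in-shuffle): 5 → 10
  after op 4 (in-shuffle): 10 → 9
  after op 5 (cut 2): 9 → 7
  after op 6 (in-shuffle): 7 → 3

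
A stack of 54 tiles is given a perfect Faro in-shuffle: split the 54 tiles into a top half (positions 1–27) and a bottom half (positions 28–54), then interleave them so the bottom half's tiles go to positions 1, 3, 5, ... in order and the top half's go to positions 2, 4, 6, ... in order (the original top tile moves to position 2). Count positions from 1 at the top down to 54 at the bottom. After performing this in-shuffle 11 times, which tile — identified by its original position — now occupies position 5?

Work backwards from position 5, undoing one in-shuffle at a time:
5 ← 30 ← 15 ← 35 ← 45 ← 50 ← 25 ← 40 ← 20 ← 10 ← 5 ← 30
So the tile now at position 5 started at position 30.

30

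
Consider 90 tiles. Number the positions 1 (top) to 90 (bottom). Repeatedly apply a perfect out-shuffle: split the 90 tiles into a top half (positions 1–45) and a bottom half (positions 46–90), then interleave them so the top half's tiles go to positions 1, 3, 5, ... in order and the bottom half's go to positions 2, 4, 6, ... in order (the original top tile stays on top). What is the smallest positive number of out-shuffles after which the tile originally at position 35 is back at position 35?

11

Follow position 35 under repeated out-shuffles:
35 → 69 → 48 → 6 → 11 → 21 → 41 → 81 → 72 → 54 → 18 → 35
It first returns after 11 out-shuffles.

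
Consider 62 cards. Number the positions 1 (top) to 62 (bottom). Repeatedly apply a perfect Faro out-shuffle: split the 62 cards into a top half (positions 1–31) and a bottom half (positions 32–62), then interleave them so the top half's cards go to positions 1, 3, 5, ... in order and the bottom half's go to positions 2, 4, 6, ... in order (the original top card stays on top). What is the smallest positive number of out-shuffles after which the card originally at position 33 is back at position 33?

60

Follow position 33 under repeated out-shuffles:
33 → 4 → 7 → 13 → 25 → 49 → 36 → 10 → ... → 33 (length 60)
It first returns after 60 out-shuffles.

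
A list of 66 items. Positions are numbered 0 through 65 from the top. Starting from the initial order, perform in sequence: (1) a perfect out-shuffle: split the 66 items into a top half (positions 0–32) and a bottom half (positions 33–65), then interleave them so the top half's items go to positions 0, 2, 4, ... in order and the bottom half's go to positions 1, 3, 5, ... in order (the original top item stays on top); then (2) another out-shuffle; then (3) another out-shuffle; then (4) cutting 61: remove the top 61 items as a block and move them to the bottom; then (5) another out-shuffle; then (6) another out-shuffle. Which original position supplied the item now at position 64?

Undo the operations in reverse order, starting from position 64:
  undo op 6 (out-shuffle, from top half): 64 ← 32
  undo op 5 (out-shuffle, from top half): 32 ← 16
  undo op 4 (cut 61): 16 ← 11
  undo op 3 (out-shuffle, from bottom half): 11 ← 38
  undo op 2 (out-shuffle, from top half): 38 ← 19
  undo op 1 (out-shuffle, from bottom half): 19 ← 42
So the item at position 64 came from original position 42.

42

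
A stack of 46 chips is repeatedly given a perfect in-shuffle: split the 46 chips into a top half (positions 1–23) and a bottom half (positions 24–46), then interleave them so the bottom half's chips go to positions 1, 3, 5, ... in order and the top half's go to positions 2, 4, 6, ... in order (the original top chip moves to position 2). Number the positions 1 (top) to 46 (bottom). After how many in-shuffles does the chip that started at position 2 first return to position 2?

Follow position 2 under repeated in-shuffles:
2 → 4 → 8 → 16 → 32 → 17 → 34 → 21 → ... → 2 (length 23)
It first returns after 23 in-shuffles.

23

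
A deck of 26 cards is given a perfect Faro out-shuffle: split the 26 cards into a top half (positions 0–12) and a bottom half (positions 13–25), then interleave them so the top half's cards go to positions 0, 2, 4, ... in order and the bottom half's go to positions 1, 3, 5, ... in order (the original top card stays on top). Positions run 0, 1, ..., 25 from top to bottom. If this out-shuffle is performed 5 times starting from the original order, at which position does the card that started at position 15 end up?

5

Track the card's position through each out-shuffle:
15 → 5 → 10 → 20 → 15 → 5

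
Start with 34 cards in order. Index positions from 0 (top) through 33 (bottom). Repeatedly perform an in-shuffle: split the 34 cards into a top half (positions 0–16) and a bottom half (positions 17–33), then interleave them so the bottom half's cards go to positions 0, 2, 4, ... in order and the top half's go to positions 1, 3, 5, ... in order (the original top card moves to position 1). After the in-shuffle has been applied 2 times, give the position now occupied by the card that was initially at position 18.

5

Track the card's position through each in-shuffle:
18 → 2 → 5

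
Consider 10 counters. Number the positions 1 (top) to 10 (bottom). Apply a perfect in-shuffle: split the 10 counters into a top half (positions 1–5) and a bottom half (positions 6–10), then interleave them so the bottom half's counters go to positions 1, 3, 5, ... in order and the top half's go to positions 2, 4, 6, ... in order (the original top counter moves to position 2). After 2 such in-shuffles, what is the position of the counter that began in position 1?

4

Track the counter's position through each in-shuffle:
1 → 2 → 4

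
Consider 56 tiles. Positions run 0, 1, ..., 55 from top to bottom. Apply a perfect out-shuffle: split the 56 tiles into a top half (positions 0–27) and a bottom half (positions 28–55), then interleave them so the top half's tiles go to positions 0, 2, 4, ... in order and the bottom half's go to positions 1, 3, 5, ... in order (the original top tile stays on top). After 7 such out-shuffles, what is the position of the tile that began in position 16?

Track the tile's position through each out-shuffle:
16 → 32 → 9 → 18 → 36 → 17 → 34 → 13

13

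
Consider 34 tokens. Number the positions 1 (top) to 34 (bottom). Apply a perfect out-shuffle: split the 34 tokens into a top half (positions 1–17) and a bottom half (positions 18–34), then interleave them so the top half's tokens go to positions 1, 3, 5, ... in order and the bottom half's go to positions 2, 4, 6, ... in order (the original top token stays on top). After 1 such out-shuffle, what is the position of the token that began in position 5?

9

Track the token's position through each out-shuffle:
5 → 9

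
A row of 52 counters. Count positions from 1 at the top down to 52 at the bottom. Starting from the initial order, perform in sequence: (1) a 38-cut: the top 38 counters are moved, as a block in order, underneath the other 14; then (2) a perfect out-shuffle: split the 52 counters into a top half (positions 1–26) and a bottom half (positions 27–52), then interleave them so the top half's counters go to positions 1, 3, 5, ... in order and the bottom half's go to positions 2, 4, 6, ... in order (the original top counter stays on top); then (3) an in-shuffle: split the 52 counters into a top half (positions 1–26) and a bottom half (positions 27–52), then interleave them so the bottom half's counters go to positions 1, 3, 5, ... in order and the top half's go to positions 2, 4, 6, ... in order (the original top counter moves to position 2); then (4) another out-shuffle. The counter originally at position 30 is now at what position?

37

Track the counter from position 30 forward through each operation:
  after op 1 (cut 38): 30 → 44
  after op 2 (out-shuffle): 44 → 36
  after op 3 (in-shuffle): 36 → 19
  after op 4 (out-shuffle): 19 → 37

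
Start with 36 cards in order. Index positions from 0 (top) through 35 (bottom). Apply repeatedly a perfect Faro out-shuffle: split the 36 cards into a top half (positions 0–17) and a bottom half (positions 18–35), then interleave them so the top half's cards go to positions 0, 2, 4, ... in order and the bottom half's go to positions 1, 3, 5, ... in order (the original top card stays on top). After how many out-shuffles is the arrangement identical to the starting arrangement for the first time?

12

The out-shuffle permutes the 36 positions with cycle lengths [1, 1, 3, 3, 4, 12, 12].
Every card is home exactly when every cycle has completed a whole number of laps, i.e. after lcm(1, 3, 4, 12) = 12 out-shuffles.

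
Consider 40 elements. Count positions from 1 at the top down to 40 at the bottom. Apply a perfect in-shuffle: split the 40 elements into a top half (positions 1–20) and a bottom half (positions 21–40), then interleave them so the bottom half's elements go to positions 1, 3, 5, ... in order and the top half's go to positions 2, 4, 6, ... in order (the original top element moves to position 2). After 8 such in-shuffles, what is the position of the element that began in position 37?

1

Track the element's position through each in-shuffle:
37 → 33 → 25 → 9 → 18 → 36 → 31 → 21 → 1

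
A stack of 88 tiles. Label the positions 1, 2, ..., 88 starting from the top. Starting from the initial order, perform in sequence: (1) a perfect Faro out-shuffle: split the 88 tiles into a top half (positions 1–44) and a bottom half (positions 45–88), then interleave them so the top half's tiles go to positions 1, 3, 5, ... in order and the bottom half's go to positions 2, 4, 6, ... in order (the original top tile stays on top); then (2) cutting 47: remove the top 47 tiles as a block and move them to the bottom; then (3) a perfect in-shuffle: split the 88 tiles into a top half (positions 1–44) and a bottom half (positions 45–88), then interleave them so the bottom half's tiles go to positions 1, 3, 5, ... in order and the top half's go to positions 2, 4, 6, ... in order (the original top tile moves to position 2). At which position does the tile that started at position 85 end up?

70

Track the tile from position 85 forward through each operation:
  after op 1 (out-shuffle): 85 → 82
  after op 2 (cut 47): 82 → 35
  after op 3 (in-shuffle): 35 → 70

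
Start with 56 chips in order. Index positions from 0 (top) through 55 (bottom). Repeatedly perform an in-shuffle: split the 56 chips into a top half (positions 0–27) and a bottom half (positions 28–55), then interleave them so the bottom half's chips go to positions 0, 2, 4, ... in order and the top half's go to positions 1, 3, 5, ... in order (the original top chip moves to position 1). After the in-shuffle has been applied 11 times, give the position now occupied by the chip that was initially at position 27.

Track the chip's position through each in-shuffle:
27 → 55 → 54 → 52 → 48 → 40 → 24 → 49 → 42 → 28 → 0 → 1

1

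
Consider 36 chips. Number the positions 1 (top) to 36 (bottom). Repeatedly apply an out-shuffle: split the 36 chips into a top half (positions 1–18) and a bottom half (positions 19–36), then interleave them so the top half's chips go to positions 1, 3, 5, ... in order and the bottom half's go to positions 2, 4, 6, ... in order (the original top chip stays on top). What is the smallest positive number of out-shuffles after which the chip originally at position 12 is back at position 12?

12

Follow position 12 under repeated out-shuffles:
12 → 23 → 10 → 19 → 2 → 3 → 5 → 9 → 17 → 33 → 30 → 24 → 12
It first returns after 12 out-shuffles.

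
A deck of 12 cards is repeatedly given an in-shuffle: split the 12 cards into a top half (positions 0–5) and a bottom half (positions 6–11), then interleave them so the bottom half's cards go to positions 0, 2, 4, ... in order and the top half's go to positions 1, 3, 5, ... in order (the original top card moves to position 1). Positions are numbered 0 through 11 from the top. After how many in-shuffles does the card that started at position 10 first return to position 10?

Follow position 10 under repeated in-shuffles:
10 → 8 → 4 → 9 → 6 → 0 → 1 → 3 → 7 → 2 → 5 → 11 → 10
It first returns after 12 in-shuffles.

12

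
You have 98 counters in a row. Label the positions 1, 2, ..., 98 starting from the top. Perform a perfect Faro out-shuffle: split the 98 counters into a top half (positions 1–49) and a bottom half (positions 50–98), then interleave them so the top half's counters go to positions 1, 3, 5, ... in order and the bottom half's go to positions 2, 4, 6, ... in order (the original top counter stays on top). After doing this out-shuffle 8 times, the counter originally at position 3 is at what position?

28

Track the counter's position through each out-shuffle:
3 → 5 → 9 → 17 → 33 → 65 → 32 → 63 → 28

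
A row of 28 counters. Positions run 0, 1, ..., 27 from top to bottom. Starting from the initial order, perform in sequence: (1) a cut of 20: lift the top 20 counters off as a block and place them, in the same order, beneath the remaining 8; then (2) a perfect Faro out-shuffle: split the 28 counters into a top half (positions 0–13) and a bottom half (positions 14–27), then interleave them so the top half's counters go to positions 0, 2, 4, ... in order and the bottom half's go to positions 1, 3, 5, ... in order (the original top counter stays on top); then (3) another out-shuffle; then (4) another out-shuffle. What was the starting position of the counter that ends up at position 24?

23

Undo the operations in reverse order, starting from position 24:
  undo op 4 (out-shuffle, from top half): 24 ← 12
  undo op 3 (out-shuffle, from top half): 12 ← 6
  undo op 2 (out-shuffle, from top half): 6 ← 3
  undo op 1 (cut 20): 3 ← 23
So the counter at position 24 came from original position 23.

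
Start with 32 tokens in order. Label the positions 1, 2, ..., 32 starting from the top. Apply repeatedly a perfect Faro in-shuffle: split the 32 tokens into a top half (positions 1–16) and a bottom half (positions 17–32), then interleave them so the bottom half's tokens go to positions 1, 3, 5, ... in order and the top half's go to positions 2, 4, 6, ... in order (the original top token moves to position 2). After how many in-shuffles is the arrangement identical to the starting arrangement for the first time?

The in-shuffle permutes the 32 positions with cycle lengths [2, 10, 10, 10].
Every token is home exactly when every cycle has completed a whole number of laps, i.e. after lcm(2, 10) = 10 in-shuffles.

10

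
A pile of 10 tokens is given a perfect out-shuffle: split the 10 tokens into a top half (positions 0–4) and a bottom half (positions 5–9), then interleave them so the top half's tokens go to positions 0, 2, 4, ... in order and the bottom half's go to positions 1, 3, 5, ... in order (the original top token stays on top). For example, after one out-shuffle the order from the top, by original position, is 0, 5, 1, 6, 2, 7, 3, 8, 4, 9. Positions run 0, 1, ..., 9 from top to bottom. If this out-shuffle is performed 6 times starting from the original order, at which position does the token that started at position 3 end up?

3

Track the token's position through each out-shuffle:
3 → 6 → 3 → 6 → 3 → 6 → 3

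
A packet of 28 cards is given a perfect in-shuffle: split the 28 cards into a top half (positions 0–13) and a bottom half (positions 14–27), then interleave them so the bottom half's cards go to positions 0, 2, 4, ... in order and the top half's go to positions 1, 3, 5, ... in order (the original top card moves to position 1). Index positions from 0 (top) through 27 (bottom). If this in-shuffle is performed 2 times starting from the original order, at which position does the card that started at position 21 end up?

Track the card's position through each in-shuffle:
21 → 14 → 0

0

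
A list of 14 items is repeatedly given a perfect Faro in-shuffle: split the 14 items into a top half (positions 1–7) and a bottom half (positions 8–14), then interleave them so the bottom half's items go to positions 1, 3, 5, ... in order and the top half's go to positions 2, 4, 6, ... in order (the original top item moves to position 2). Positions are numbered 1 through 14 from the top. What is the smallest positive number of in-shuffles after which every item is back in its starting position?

4

The in-shuffle permutes the 14 positions with cycle lengths [2, 4, 4, 4].
Every item is home exactly when every cycle has completed a whole number of laps, i.e. after lcm(2, 4) = 4 in-shuffles.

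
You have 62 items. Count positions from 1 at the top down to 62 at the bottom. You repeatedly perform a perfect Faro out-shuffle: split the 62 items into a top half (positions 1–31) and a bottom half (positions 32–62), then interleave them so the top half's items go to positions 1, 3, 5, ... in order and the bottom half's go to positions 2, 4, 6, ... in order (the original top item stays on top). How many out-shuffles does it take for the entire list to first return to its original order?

The out-shuffle permutes the 62 positions with cycle lengths [1, 1, 60].
Every item is home exactly when every cycle has completed a whole number of laps, i.e. after lcm(1, 60) = 60 out-shuffles.

60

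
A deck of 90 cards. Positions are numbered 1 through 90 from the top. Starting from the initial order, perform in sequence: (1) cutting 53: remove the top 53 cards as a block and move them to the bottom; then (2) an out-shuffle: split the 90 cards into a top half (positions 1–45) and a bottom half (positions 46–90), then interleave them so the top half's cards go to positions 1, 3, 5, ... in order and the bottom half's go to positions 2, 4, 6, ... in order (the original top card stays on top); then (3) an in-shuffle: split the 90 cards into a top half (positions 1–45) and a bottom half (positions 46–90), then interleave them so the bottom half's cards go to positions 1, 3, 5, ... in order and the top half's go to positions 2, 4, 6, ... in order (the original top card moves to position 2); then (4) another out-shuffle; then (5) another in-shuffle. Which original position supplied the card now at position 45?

Undo the operations in reverse order, starting from position 45:
  undo op 5 (in-shuffle, from bottom half): 45 ← 68
  undo op 4 (out-shuffle, from bottom half): 68 ← 79
  undo op 3 (in-shuffle, from bottom half): 79 ← 85
  undo op 2 (out-shuffle, from top half): 85 ← 43
  undo op 1 (cut 53): 43 ← 6
So the card at position 45 came from original position 6.

6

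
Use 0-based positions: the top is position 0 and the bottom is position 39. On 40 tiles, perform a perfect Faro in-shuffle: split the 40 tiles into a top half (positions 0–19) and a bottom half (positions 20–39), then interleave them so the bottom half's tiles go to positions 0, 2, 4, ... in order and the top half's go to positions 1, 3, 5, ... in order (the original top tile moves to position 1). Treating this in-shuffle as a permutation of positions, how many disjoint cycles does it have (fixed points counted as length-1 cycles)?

2

Trace each unvisited position around until it returns:
(0 1 3 7 15 31 ... len 20) (2 5 11 23 6 13 ... len 20)
2 cycles in total.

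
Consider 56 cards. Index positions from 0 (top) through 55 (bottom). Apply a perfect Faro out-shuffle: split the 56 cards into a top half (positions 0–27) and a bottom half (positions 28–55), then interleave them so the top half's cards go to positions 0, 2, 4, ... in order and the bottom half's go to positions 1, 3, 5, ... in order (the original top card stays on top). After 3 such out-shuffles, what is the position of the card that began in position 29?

12

Track the card's position through each out-shuffle:
29 → 3 → 6 → 12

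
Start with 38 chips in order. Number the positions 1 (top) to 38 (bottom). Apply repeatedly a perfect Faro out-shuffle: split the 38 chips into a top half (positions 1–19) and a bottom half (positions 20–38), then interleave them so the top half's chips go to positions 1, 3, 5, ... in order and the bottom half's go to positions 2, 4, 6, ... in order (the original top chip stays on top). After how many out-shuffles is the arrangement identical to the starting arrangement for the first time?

36

The out-shuffle permutes the 38 positions with cycle lengths [1, 1, 36].
Every chip is home exactly when every cycle has completed a whole number of laps, i.e. after lcm(1, 36) = 36 out-shuffles.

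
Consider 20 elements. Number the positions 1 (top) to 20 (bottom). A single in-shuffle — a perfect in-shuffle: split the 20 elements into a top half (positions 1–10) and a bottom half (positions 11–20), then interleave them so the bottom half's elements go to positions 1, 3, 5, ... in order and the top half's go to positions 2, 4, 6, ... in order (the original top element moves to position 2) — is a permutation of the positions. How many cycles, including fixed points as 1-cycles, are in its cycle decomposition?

5

Trace each unvisited position around until it returns:
(1 2 4 8 16 11) (3 6 12) (5 10 20 19 17 13) (7 14) (9 18 15)
5 cycles in total.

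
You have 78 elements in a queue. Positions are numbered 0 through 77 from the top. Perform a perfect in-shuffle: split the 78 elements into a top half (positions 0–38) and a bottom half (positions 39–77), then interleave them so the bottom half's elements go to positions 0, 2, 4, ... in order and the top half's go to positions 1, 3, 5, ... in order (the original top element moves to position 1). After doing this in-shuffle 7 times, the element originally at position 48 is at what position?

Track the element's position through each in-shuffle:
48 → 18 → 37 → 75 → 72 → 66 → 54 → 30

30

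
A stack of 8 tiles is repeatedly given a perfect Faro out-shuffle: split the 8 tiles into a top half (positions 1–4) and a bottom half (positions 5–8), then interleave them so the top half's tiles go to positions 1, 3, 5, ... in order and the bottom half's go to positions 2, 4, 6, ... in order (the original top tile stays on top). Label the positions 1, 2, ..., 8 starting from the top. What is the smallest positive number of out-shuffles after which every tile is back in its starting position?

3

The out-shuffle permutes the 8 positions with cycle lengths [1, 1, 3, 3].
Every tile is home exactly when every cycle has completed a whole number of laps, i.e. after lcm(1, 3) = 3 out-shuffles.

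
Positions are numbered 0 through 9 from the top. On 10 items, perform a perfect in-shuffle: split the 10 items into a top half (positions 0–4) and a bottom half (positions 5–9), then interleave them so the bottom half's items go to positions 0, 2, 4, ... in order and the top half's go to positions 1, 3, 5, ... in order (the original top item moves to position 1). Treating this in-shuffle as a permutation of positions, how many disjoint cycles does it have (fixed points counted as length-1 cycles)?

Trace each unvisited position around until it returns:
(0 1 3 7 4 9 8 6 2 5)
1 cycle in total.

1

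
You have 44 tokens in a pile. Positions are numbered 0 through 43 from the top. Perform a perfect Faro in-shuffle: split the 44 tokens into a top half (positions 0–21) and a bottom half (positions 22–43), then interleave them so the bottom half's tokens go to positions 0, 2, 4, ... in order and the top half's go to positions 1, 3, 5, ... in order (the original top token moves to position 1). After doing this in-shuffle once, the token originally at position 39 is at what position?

34

Track the token's position through each in-shuffle:
39 → 34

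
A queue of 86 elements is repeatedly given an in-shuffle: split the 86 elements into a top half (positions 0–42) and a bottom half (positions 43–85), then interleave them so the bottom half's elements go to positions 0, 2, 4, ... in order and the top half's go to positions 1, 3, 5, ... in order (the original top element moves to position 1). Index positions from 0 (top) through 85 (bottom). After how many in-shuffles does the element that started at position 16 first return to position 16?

28

Follow position 16 under repeated in-shuffles:
16 → 33 → 67 → 48 → 10 → 21 → 43 → 0 → ... → 16 (length 28)
It first returns after 28 in-shuffles.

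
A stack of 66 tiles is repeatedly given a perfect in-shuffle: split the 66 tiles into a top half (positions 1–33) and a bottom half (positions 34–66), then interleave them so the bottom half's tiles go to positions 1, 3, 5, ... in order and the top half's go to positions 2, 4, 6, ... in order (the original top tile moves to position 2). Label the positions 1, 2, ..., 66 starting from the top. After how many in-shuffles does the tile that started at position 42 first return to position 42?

Follow position 42 under repeated in-shuffles:
42 → 17 → 34 → 1 → 2 → 4 → 8 → 16 → ... → 42 (length 66)
It first returns after 66 in-shuffles.

66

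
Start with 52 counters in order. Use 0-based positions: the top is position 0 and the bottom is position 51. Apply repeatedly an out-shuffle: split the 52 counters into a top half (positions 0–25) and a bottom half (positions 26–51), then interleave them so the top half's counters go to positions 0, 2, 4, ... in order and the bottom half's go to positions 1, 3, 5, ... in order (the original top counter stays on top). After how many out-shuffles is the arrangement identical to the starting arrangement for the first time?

The out-shuffle permutes the 52 positions with cycle lengths [1, 1, 2, 8, 8, 8, 8, 8, 8].
Every counter is home exactly when every cycle has completed a whole number of laps, i.e. after lcm(1, 2, 8) = 8 out-shuffles.

8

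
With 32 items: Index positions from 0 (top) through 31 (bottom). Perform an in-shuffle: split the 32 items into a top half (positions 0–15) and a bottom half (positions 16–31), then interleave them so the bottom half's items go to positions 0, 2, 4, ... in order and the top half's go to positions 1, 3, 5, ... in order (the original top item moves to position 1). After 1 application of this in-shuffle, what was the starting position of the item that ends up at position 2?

17

Work backwards from position 2, undoing one in-shuffle at a time:
2 ← 17
So the item now at position 2 started at position 17.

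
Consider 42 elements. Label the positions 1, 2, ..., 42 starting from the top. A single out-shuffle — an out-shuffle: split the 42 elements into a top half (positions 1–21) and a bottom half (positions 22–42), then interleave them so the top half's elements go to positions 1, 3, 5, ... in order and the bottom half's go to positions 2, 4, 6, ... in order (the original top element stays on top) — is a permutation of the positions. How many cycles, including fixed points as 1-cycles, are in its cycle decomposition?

4

Trace each unvisited position around until it returns:
(1) (2 3 5 9 17 33 ... len 20) (4 7 13 25 8 15 ... len 20) (42)
4 cycles in total.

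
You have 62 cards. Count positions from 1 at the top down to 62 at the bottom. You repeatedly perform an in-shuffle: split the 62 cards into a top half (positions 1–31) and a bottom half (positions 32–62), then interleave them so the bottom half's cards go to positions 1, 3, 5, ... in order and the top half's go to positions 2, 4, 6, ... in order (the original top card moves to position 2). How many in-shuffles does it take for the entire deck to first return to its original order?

6

The in-shuffle permutes the 62 positions with cycle lengths [2, 3, 3, 6, 6, 6, 6, 6, 6, 6, 6, 6].
Every card is home exactly when every cycle has completed a whole number of laps, i.e. after lcm(2, 3, 6) = 6 in-shuffles.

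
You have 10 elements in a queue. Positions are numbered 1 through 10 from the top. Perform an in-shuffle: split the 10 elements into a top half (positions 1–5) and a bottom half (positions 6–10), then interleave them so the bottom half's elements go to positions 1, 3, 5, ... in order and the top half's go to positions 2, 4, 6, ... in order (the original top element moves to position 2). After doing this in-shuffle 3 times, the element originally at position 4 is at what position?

10

Track the element's position through each in-shuffle:
4 → 8 → 5 → 10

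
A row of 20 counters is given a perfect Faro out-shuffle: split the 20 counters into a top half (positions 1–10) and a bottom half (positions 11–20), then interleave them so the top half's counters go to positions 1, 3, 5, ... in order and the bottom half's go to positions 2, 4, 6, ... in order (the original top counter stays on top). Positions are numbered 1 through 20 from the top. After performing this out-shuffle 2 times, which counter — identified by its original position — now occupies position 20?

Work backwards from position 20, undoing one out-shuffle at a time:
20 ← 20 ← 20
So the counter now at position 20 started at position 20.

20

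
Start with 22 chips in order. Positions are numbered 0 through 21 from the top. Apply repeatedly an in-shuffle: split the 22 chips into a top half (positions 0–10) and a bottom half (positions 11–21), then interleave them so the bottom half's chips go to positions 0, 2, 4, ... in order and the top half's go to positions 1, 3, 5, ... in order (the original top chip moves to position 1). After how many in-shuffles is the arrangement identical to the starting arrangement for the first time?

The in-shuffle permutes the 22 positions with cycle lengths [11, 11].
Every chip is home exactly when every cycle has completed a whole number of laps, i.e. after lcm(11) = 11 in-shuffles.

11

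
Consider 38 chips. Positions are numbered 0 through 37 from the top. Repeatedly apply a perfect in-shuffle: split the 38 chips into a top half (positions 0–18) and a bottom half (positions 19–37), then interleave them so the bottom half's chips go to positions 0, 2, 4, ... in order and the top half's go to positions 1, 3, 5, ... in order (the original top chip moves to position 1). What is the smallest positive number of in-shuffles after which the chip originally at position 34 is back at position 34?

Follow position 34 under repeated in-shuffles:
34 → 30 → 22 → 6 → 13 → 27 → 16 → 33 → 28 → 18 → 37 → 36 → 34
It first returns after 12 in-shuffles.

12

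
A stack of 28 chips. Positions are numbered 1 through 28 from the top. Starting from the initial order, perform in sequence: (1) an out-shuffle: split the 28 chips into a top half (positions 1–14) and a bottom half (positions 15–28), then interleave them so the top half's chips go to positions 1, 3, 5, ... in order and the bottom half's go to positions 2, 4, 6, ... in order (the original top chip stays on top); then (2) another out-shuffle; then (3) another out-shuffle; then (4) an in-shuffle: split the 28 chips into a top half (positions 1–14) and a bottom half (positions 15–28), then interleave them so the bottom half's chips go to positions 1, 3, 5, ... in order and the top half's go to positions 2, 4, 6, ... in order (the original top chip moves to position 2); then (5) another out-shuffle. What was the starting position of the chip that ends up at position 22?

11

Undo the operations in reverse order, starting from position 22:
  undo op 5 (out-shuffle, from bottom half): 22 ← 25
  undo op 4 (in-shuffle, from bottom half): 25 ← 27
  undo op 3 (out-shuffle, from top half): 27 ← 14
  undo op 2 (out-shuffle, from bottom half): 14 ← 21
  undo op 1 (out-shuffle, from top half): 21 ← 11
So the chip at position 22 came from original position 11.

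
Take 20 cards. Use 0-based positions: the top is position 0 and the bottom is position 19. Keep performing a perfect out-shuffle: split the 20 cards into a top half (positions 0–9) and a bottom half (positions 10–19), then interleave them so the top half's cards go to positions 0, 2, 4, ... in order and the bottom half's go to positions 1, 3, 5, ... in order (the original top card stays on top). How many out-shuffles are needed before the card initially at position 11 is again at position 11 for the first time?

Follow position 11 under repeated out-shuffles:
11 → 3 → 6 → 12 → 5 → 10 → 1 → 2 → 4 → 8 → 16 → 13 → 7 → 14 → 9 → 18 → 17 → 15 → 11
It first returns after 18 out-shuffles.

18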